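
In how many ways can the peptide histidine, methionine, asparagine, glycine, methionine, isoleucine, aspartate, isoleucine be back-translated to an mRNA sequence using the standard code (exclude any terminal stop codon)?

288

His: 2 codons.
Met: 1 codon.
Asn: 2 codons.
Gly: 4 codons.
Met: 1 codon.
Ile: 3 codons.
Asp: 2 codons.
Ile: 3 codons.
2 × 1 × 2 × 4 × 1 × 3 × 2 × 3 = 288.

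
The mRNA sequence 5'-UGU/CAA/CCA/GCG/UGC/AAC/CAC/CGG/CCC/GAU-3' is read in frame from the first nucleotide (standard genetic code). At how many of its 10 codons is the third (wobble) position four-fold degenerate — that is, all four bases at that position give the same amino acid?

4

Codon 1 UGU (Cys): third position 2-fold.
Codon 2 CAA (Gln): third position 2-fold.
Codon 3 CCA (Pro): third position 4-fold.
Codon 4 GCG (Ala): third position 4-fold.
Codon 5 UGC (Cys): third position 2-fold.
Codon 6 AAC (Asn): third position 2-fold.
Codon 7 CAC (His): third position 2-fold.
Codon 8 CGG (Arg): third position 4-fold.
Codon 9 CCC (Pro): third position 4-fold.
Codon 10 GAU (Asp): third position 2-fold.
Four-fold degenerate third positions: 4.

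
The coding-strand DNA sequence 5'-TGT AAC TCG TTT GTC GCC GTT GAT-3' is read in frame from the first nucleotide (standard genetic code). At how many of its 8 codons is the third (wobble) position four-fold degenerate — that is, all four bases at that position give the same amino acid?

4

Codon 1 TGT (Cys): third position 2-fold.
Codon 2 AAC (Asn): third position 2-fold.
Codon 3 TCG (Ser): third position 4-fold.
Codon 4 TTT (Phe): third position 2-fold.
Codon 5 GTC (Val): third position 4-fold.
Codon 6 GCC (Ala): third position 4-fold.
Codon 7 GTT (Val): third position 4-fold.
Codon 8 GAT (Asp): third position 2-fold.
Four-fold degenerate third positions: 4.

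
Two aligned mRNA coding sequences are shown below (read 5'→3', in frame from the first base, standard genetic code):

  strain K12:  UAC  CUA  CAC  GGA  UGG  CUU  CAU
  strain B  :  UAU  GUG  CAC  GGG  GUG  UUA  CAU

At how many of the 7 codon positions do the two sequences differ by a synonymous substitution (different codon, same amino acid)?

Codon 1: UAC Tyr / UAU Tyr — synonymous.
Codon 2: CUA Leu / GUG Val — nonsynonymous.
Codon 3: CAC His / CAC His — identical.
Codon 4: GGA Gly / GGG Gly — synonymous.
Codon 5: UGG Trp / GUG Val — nonsynonymous.
Codon 6: CUU Leu / UUA Leu — synonymous.
Codon 7: CAU His / CAU His — identical.
Synonymous differences: 3.

3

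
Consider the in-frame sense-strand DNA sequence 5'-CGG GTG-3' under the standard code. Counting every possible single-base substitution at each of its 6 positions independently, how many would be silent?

7

Codon 1 (CGG, Arg): 4 synonymous substitutions.
Codon 2 (GTG, Val): 3 synonymous substitutions.
Total: 4 + 3 = 7.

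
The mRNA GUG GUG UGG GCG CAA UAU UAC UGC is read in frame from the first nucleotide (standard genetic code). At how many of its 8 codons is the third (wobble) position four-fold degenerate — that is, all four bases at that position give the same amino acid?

3

Codon 1 GUG (Val): third position 4-fold.
Codon 2 GUG (Val): third position 4-fold.
Codon 3 UGG (Trp): third position 1-fold.
Codon 4 GCG (Ala): third position 4-fold.
Codon 5 CAA (Gln): third position 2-fold.
Codon 6 UAU (Tyr): third position 2-fold.
Codon 7 UAC (Tyr): third position 2-fold.
Codon 8 UGC (Cys): third position 2-fold.
Four-fold degenerate third positions: 3.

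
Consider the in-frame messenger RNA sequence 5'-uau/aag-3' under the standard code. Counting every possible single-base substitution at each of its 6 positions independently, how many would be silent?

2

Codon 1 (UAU, Tyr): 1 synonymous substitution.
Codon 2 (AAG, Lys): 1 synonymous substitution.
Total: 1 + 1 = 2.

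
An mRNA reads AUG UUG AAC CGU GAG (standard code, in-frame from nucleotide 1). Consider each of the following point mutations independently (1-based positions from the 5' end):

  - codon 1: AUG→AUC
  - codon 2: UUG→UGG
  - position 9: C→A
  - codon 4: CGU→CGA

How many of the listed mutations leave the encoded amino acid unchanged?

1

Codon 1: AUG (Met) → AUC (Ile) — missense.
Codon 2: UUG (Leu) → UGG (Trp) — missense.
Codon 3: AAC (Asn) → AAA (Lys) — missense.
Codon 4: CGU (Arg) → CGA (Arg) — synonymous.
Synonymous: 1 of 4.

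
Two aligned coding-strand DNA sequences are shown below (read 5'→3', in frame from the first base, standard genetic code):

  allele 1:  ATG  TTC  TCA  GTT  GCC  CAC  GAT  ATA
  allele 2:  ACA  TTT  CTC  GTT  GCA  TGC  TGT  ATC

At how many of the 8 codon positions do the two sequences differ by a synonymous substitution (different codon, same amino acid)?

Codon 1: ATG Met / ACA Thr — nonsynonymous.
Codon 2: TTC Phe / TTT Phe — synonymous.
Codon 3: TCA Ser / CTC Leu — nonsynonymous.
Codon 4: GTT Val / GTT Val — identical.
Codon 5: GCC Ala / GCA Ala — synonymous.
Codon 6: CAC His / TGC Cys — nonsynonymous.
Codon 7: GAT Asp / TGT Cys — nonsynonymous.
Codon 8: ATA Ile / ATC Ile — synonymous.
Synonymous differences: 3.

3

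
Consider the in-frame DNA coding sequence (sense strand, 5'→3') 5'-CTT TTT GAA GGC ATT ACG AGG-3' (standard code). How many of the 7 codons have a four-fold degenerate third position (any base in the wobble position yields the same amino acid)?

Codon 1 CTT (Leu): third position 4-fold.
Codon 2 TTT (Phe): third position 2-fold.
Codon 3 GAA (Glu): third position 2-fold.
Codon 4 GGC (Gly): third position 4-fold.
Codon 5 ATT (Ile): third position 3-fold.
Codon 6 ACG (Thr): third position 4-fold.
Codon 7 AGG (Arg): third position 2-fold.
Four-fold degenerate third positions: 3.

3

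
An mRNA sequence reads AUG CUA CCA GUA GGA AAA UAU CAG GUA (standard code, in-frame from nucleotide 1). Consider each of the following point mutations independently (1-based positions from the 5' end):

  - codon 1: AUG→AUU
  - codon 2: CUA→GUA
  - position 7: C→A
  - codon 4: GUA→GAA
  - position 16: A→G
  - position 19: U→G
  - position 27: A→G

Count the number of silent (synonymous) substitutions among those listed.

Codon 1: AUG (Met) → AUU (Ile) — missense.
Codon 2: CUA (Leu) → GUA (Val) — missense.
Codon 3: CCA (Pro) → ACA (Thr) — missense.
Codon 4: GUA (Val) → GAA (Glu) — missense.
Codon 6: AAA (Lys) → GAA (Glu) — missense.
Codon 7: UAU (Tyr) → GAU (Asp) — missense.
Codon 9: GUA (Val) → GUG (Val) — synonymous.
Synonymous: 1 of 7.

1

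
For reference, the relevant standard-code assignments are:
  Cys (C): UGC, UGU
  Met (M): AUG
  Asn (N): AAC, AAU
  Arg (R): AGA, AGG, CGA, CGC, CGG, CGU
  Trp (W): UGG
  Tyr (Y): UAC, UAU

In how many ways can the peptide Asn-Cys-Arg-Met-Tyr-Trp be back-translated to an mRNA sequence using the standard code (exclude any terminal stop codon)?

48

Asn: 2 codons.
Cys: 2 codons.
Arg: 6 codons.
Met: 1 codon.
Tyr: 2 codons.
Trp: 1 codon.
2 × 2 × 6 × 1 × 2 × 1 = 48.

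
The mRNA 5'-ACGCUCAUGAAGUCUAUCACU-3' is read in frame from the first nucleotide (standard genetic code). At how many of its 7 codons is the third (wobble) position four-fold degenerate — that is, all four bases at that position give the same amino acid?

4

Codon 1 ACG (Thr): third position 4-fold.
Codon 2 CUC (Leu): third position 4-fold.
Codon 3 AUG (Met): third position 1-fold.
Codon 4 AAG (Lys): third position 2-fold.
Codon 5 UCU (Ser): third position 4-fold.
Codon 6 AUC (Ile): third position 3-fold.
Codon 7 ACU (Thr): third position 4-fold.
Four-fold degenerate third positions: 4.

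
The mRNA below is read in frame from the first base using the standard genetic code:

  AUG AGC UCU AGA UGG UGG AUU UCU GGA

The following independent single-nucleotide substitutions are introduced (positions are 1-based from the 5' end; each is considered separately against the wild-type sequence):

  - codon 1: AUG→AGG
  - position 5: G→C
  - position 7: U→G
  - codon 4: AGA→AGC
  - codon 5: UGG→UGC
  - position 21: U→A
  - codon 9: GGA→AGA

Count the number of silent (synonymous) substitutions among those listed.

Codon 1: AUG (Met) → AGG (Arg) — missense.
Codon 2: AGC (Ser) → ACC (Thr) — missense.
Codon 3: UCU (Ser) → GCU (Ala) — missense.
Codon 4: AGA (Arg) → AGC (Ser) — missense.
Codon 5: UGG (Trp) → UGC (Cys) — missense.
Codon 7: AUU (Ile) → AUA (Ile) — synonymous.
Codon 9: GGA (Gly) → AGA (Arg) — missense.
Synonymous: 1 of 7.

1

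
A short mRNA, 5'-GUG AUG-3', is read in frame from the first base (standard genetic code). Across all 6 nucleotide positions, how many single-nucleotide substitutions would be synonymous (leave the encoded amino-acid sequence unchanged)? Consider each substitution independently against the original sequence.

3

Codon 1 (GUG, Val): 3 synonymous substitutions.
Codon 2 (AUG, Met): 0 synonymous substitutions.
Total: 3 + 0 = 3.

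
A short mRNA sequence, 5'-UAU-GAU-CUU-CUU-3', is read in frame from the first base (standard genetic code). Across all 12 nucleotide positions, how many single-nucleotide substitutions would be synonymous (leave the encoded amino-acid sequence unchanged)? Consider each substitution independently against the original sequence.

Codon 1 (UAU, Tyr): 1 synonymous substitution.
Codon 2 (GAU, Asp): 1 synonymous substitution.
Codon 3 (CUU, Leu): 3 synonymous substitutions.
Codon 4 (CUU, Leu): 3 synonymous substitutions.
Total: 1 + 1 + 3 + 3 = 8.

8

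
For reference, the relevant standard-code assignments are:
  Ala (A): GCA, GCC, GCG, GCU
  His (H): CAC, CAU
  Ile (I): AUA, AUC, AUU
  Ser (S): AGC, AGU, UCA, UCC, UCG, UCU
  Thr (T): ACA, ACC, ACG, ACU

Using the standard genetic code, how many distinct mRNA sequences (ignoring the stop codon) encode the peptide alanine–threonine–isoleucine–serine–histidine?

576

Ala: 4 codons.
Thr: 4 codons.
Ile: 3 codons.
Ser: 6 codons.
His: 2 codons.
4 × 4 × 3 × 6 × 2 = 576.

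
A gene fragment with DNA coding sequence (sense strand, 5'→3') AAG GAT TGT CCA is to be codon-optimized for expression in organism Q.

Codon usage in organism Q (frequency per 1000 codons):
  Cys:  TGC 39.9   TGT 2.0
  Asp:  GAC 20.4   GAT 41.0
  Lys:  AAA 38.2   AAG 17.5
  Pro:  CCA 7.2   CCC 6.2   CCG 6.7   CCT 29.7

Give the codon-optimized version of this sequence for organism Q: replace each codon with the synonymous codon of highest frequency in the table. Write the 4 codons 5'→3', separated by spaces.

Codon 1 (Lys): best is AAA at 38.2.
Codon 2 (Asp): best is GAT at 41.0.
Codon 3 (Cys): best is TGC at 39.9.
Codon 4 (Pro): best is CCT at 29.7.

AAA GAT TGC CCT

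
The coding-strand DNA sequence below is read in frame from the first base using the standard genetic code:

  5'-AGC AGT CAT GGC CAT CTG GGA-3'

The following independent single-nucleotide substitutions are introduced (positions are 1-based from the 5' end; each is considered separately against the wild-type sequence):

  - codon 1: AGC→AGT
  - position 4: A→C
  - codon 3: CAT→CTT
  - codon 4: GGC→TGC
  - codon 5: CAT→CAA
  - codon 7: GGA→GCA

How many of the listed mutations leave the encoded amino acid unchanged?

1

Codon 1: AGC (Ser) → AGT (Ser) — synonymous.
Codon 2: AGT (Ser) → CGT (Arg) — missense.
Codon 3: CAT (His) → CTT (Leu) — missense.
Codon 4: GGC (Gly) → TGC (Cys) — missense.
Codon 5: CAT (His) → CAA (Gln) — missense.
Codon 7: GGA (Gly) → GCA (Ala) — missense.
Synonymous: 1 of 6.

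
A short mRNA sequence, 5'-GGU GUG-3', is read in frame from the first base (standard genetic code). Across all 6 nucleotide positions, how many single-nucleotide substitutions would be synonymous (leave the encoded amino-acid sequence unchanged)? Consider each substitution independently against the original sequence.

6

Codon 1 (GGU, Gly): 3 synonymous substitutions.
Codon 2 (GUG, Val): 3 synonymous substitutions.
Total: 3 + 3 = 6.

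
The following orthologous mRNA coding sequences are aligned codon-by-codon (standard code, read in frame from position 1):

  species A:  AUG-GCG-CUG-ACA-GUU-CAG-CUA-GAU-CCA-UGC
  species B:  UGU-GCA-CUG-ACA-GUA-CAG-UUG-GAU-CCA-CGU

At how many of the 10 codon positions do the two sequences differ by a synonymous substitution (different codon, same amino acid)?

3

Codon 1: AUG Met / UGU Cys — nonsynonymous.
Codon 2: GCG Ala / GCA Ala — synonymous.
Codon 3: CUG Leu / CUG Leu — identical.
Codon 4: ACA Thr / ACA Thr — identical.
Codon 5: GUU Val / GUA Val — synonymous.
Codon 6: CAG Gln / CAG Gln — identical.
Codon 7: CUA Leu / UUG Leu — synonymous.
Codon 8: GAU Asp / GAU Asp — identical.
Codon 9: CCA Pro / CCA Pro — identical.
Codon 10: UGC Cys / CGU Arg — nonsynonymous.
Synonymous differences: 3.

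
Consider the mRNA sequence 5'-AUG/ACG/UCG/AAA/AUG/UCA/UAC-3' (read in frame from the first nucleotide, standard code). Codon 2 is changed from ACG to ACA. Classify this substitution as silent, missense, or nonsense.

silent

Position 6 falls in codon 2: ACG → Thr.
After the substitution the codon is ACA → Thr.
Both encode Thr, so the change is synonymous.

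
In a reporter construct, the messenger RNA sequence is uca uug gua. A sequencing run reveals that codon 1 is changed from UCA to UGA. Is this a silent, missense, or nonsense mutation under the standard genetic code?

Position 2 falls in codon 1: UCA → Ser.
After the substitution the codon is UGA → Stop.
The new codon is a stop codon, so this is a nonsense mutation.

nonsense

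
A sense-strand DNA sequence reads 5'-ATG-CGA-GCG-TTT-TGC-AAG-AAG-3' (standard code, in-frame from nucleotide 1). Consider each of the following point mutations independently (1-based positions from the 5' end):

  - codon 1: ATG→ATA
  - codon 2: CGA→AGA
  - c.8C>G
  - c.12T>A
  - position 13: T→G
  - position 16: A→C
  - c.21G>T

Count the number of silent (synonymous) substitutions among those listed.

Codon 1: ATG (Met) → ATA (Ile) — missense.
Codon 2: CGA (Arg) → AGA (Arg) — synonymous.
Codon 3: GCG (Ala) → GGG (Gly) — missense.
Codon 4: TTT (Phe) → TTA (Leu) — missense.
Codon 5: TGC (Cys) → GGC (Gly) — missense.
Codon 6: AAG (Lys) → CAG (Gln) — missense.
Codon 7: AAG (Lys) → AAT (Asn) — missense.
Synonymous: 1 of 7.

1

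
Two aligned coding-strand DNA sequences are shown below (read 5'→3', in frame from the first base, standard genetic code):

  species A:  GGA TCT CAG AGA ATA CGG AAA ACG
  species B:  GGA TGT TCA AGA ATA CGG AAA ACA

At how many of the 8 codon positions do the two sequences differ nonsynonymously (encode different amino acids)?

2

Codon 1: GGA Gly / GGA Gly — identical.
Codon 2: TCT Ser / TGT Cys — nonsynonymous.
Codon 3: CAG Gln / TCA Ser — nonsynonymous.
Codon 4: AGA Arg / AGA Arg — identical.
Codon 5: ATA Ile / ATA Ile — identical.
Codon 6: CGG Arg / CGG Arg — identical.
Codon 7: AAA Lys / AAA Lys — identical.
Codon 8: ACG Thr / ACA Thr — synonymous.
Nonsynonymous differences: 2.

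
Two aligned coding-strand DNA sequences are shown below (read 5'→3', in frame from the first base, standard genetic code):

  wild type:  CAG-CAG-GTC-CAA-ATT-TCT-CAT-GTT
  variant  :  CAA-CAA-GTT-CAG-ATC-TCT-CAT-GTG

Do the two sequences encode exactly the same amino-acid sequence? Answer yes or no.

Codon 1: CAG Gln / CAA Gln — synonymous.
Codon 2: CAG Gln / CAA Gln — synonymous.
Codon 3: GTC Val / GTT Val — synonymous.
Codon 4: CAA Gln / CAG Gln — synonymous.
Codon 5: ATT Ile / ATC Ile — synonymous.
Codon 6: TCT Ser / TCT Ser — identical.
Codon 7: CAT His / CAT His — identical.
Codon 8: GTT Val / GTG Val — synonymous.
Nonsynonymous differences: 0 → same protein.

yes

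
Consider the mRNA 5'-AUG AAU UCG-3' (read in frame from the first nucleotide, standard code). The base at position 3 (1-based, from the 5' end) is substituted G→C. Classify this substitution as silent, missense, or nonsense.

Position 3 falls in codon 1: AUG → Met.
After the substitution the codon is AUC → Ile.
Met ≠ Ile, so this is a missense mutation.

missense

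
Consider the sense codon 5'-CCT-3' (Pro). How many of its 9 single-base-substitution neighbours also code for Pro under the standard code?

Position 1: none → 0 synonymous.
Position 2: none → 0 synonymous.
Position 3: CCC, CCA, CCG → 3 synonymous.
Total: 0 + 0 + 3 = 3.

3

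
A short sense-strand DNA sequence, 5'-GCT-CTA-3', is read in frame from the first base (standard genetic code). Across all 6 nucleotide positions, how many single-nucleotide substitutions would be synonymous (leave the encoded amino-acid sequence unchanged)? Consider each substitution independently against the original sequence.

7

Codon 1 (GCT, Ala): 3 synonymous substitutions.
Codon 2 (CTA, Leu): 4 synonymous substitutions.
Total: 3 + 4 = 7.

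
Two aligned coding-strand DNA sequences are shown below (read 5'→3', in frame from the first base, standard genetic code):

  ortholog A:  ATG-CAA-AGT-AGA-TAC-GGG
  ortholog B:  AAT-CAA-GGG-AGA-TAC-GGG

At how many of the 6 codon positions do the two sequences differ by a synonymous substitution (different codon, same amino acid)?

0

Codon 1: ATG Met / AAT Asn — nonsynonymous.
Codon 2: CAA Gln / CAA Gln — identical.
Codon 3: AGT Ser / GGG Gly — nonsynonymous.
Codon 4: AGA Arg / AGA Arg — identical.
Codon 5: TAC Tyr / TAC Tyr — identical.
Codon 6: GGG Gly / GGG Gly — identical.
Synonymous differences: 0.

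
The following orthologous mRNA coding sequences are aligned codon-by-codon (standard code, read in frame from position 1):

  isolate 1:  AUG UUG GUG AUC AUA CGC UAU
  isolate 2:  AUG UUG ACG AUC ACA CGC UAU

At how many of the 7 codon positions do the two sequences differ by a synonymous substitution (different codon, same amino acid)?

Codon 1: AUG Met / AUG Met — identical.
Codon 2: UUG Leu / UUG Leu — identical.
Codon 3: GUG Val / ACG Thr — nonsynonymous.
Codon 4: AUC Ile / AUC Ile — identical.
Codon 5: AUA Ile / ACA Thr — nonsynonymous.
Codon 6: CGC Arg / CGC Arg — identical.
Codon 7: UAU Tyr / UAU Tyr — identical.
Synonymous differences: 0.

0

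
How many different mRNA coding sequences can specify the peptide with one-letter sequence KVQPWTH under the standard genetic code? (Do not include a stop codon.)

Lys: 2 codons.
Val: 4 codons.
Gln: 2 codons.
Pro: 4 codons.
Trp: 1 codon.
Thr: 4 codons.
His: 2 codons.
2 × 4 × 2 × 4 × 1 × 4 × 2 = 512.

512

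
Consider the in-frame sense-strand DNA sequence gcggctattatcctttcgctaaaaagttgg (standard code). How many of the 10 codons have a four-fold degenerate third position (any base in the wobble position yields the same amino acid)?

Codon 1 GCG (Ala): third position 4-fold.
Codon 2 GCT (Ala): third position 4-fold.
Codon 3 ATT (Ile): third position 3-fold.
Codon 4 ATC (Ile): third position 3-fold.
Codon 5 CTT (Leu): third position 4-fold.
Codon 6 TCG (Ser): third position 4-fold.
Codon 7 CTA (Leu): third position 4-fold.
Codon 8 AAA (Lys): third position 2-fold.
Codon 9 AGT (Ser): third position 2-fold.
Codon 10 TGG (Trp): third position 1-fold.
Four-fold degenerate third positions: 5.

5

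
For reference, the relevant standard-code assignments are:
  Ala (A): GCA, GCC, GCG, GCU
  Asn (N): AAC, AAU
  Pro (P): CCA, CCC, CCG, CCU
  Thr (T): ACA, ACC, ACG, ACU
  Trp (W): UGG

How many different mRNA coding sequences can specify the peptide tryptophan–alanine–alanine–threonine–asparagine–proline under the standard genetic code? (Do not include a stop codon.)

Trp: 1 codon.
Ala: 4 codons.
Ala: 4 codons.
Thr: 4 codons.
Asn: 2 codons.
Pro: 4 codons.
1 × 4 × 4 × 4 × 2 × 4 = 512.

512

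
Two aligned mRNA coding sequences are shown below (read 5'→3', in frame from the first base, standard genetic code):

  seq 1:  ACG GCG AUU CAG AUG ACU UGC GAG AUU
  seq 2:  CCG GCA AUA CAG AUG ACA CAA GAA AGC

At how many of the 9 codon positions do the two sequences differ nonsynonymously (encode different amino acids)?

Codon 1: ACG Thr / CCG Pro — nonsynonymous.
Codon 2: GCG Ala / GCA Ala — synonymous.
Codon 3: AUU Ile / AUA Ile — synonymous.
Codon 4: CAG Gln / CAG Gln — identical.
Codon 5: AUG Met / AUG Met — identical.
Codon 6: ACU Thr / ACA Thr — synonymous.
Codon 7: UGC Cys / CAA Gln — nonsynonymous.
Codon 8: GAG Glu / GAA Glu — synonymous.
Codon 9: AUU Ile / AGC Ser — nonsynonymous.
Nonsynonymous differences: 3.

3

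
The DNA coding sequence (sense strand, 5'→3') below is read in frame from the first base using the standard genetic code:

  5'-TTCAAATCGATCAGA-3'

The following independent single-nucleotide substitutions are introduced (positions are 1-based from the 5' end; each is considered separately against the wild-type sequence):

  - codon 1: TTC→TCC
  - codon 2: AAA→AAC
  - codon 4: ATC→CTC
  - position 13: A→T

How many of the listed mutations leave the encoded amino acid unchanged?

0

Codon 1: TTC (Phe) → TCC (Ser) — missense.
Codon 2: AAA (Lys) → AAC (Asn) — missense.
Codon 4: ATC (Ile) → CTC (Leu) — missense.
Codon 5: AGA (Arg) → TGA (Stop) — nonsense.
Synonymous: 0 of 4.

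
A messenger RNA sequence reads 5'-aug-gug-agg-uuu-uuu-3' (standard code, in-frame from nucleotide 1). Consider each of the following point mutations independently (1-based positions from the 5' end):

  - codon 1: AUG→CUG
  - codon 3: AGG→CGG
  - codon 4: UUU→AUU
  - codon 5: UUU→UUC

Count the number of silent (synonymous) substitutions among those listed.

Codon 1: AUG (Met) → CUG (Leu) — missense.
Codon 3: AGG (Arg) → CGG (Arg) — synonymous.
Codon 4: UUU (Phe) → AUU (Ile) — missense.
Codon 5: UUU (Phe) → UUC (Phe) — synonymous.
Synonymous: 2 of 4.

2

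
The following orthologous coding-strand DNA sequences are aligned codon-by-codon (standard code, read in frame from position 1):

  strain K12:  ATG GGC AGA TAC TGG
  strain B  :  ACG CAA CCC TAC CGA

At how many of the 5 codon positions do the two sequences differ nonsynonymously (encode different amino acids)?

4

Codon 1: ATG Met / ACG Thr — nonsynonymous.
Codon 2: GGC Gly / CAA Gln — nonsynonymous.
Codon 3: AGA Arg / CCC Pro — nonsynonymous.
Codon 4: TAC Tyr / TAC Tyr — identical.
Codon 5: TGG Trp / CGA Arg — nonsynonymous.
Nonsynonymous differences: 4.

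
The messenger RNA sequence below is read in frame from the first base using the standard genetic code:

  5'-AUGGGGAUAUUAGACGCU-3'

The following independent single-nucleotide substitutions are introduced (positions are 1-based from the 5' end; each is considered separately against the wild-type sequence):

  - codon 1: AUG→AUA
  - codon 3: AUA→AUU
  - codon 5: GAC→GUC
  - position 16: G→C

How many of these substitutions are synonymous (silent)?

Codon 1: AUG (Met) → AUA (Ile) — missense.
Codon 3: AUA (Ile) → AUU (Ile) — synonymous.
Codon 5: GAC (Asp) → GUC (Val) — missense.
Codon 6: GCU (Ala) → CCU (Pro) — missense.
Synonymous: 1 of 4.

1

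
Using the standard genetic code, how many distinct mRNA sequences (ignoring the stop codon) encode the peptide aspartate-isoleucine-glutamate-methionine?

12

Asp: 2 codons.
Ile: 3 codons.
Glu: 2 codons.
Met: 1 codon.
2 × 3 × 2 × 1 = 12.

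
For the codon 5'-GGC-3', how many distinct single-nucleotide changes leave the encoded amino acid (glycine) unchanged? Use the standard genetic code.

3

Position 1: none → 0 synonymous.
Position 2: none → 0 synonymous.
Position 3: GGU, GGA, GGG → 3 synonymous.
Total: 0 + 0 + 3 = 3.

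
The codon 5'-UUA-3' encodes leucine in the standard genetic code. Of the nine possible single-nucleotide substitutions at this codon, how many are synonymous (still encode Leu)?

Position 1: CUA → 1 synonymous.
Position 2: none → 0 synonymous.
Position 3: UUG → 1 synonymous.
Total: 1 + 0 + 1 = 2.

2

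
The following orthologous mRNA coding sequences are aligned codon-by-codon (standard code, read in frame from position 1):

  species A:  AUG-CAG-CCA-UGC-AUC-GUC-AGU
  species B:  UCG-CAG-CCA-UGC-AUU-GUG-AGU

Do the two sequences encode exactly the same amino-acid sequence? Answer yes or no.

Codon 1: AUG Met / UCG Ser — nonsynonymous.
Codon 2: CAG Gln / CAG Gln — identical.
Codon 3: CCA Pro / CCA Pro — identical.
Codon 4: UGC Cys / UGC Cys — identical.
Codon 5: AUC Ile / AUU Ile — synonymous.
Codon 6: GUC Val / GUG Val — synonymous.
Codon 7: AGU Ser / AGU Ser — identical.
Nonsynonymous differences: 1 → different protein.

no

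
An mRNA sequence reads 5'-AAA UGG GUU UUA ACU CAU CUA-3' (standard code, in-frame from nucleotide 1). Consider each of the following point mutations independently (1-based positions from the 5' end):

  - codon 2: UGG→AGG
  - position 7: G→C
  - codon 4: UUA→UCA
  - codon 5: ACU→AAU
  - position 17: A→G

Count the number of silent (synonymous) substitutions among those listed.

0

Codon 2: UGG (Trp) → AGG (Arg) — missense.
Codon 3: GUU (Val) → CUU (Leu) — missense.
Codon 4: UUA (Leu) → UCA (Ser) — missense.
Codon 5: ACU (Thr) → AAU (Asn) — missense.
Codon 6: CAU (His) → CGU (Arg) — missense.
Synonymous: 0 of 5.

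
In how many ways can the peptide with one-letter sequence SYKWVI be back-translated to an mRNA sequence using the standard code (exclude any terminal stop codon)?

Ser: 6 codons.
Tyr: 2 codons.
Lys: 2 codons.
Trp: 1 codon.
Val: 4 codons.
Ile: 3 codons.
6 × 2 × 2 × 1 × 4 × 3 = 288.

288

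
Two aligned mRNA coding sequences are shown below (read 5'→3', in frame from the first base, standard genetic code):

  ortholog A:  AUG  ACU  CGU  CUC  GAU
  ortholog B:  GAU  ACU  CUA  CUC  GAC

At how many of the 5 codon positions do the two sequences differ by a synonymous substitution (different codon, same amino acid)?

1

Codon 1: AUG Met / GAU Asp — nonsynonymous.
Codon 2: ACU Thr / ACU Thr — identical.
Codon 3: CGU Arg / CUA Leu — nonsynonymous.
Codon 4: CUC Leu / CUC Leu — identical.
Codon 5: GAU Asp / GAC Asp — synonymous.
Synonymous differences: 1.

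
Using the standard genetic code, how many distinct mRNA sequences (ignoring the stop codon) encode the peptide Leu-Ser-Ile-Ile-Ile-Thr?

3888

Leu: 6 codons.
Ser: 6 codons.
Ile: 3 codons.
Ile: 3 codons.
Ile: 3 codons.
Thr: 4 codons.
6 × 6 × 3 × 3 × 3 × 4 = 3888.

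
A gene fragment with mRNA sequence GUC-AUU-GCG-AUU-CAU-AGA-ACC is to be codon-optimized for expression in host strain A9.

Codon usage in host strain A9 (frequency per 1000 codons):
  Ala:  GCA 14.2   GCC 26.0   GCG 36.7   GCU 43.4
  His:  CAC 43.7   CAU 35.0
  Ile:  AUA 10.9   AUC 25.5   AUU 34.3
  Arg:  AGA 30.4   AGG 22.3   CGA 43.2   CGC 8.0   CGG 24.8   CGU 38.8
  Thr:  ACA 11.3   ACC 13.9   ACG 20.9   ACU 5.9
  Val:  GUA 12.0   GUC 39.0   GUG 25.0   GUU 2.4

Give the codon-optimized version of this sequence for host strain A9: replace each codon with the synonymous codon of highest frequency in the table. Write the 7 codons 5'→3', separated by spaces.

Codon 1 (Val): best is GUC at 39.0.
Codon 2 (Ile): best is AUU at 34.3.
Codon 3 (Ala): best is GCU at 43.4.
Codon 4 (Ile): best is AUU at 34.3.
Codon 5 (His): best is CAC at 43.7.
Codon 6 (Arg): best is CGA at 43.2.
Codon 7 (Thr): best is ACG at 20.9.

GUC AUU GCU AUU CAC CGA ACG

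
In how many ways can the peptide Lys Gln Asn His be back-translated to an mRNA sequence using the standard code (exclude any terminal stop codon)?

Lys: 2 codons.
Gln: 2 codons.
Asn: 2 codons.
His: 2 codons.
2 × 2 × 2 × 2 = 16.

16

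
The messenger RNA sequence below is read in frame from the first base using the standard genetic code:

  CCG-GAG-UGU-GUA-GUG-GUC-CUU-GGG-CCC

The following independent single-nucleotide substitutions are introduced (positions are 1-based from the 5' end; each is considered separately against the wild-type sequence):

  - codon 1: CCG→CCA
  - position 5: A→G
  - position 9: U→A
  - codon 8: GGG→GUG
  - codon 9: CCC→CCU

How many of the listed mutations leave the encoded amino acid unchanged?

Codon 1: CCG (Pro) → CCA (Pro) — synonymous.
Codon 2: GAG (Glu) → GGG (Gly) — missense.
Codon 3: UGU (Cys) → UGA (Stop) — nonsense.
Codon 8: GGG (Gly) → GUG (Val) — missense.
Codon 9: CCC (Pro) → CCU (Pro) — synonymous.
Synonymous: 2 of 5.

2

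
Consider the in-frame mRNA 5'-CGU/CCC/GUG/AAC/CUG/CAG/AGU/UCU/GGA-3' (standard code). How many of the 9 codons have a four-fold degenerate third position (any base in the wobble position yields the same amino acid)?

6

Codon 1 CGU (Arg): third position 4-fold.
Codon 2 CCC (Pro): third position 4-fold.
Codon 3 GUG (Val): third position 4-fold.
Codon 4 AAC (Asn): third position 2-fold.
Codon 5 CUG (Leu): third position 4-fold.
Codon 6 CAG (Gln): third position 2-fold.
Codon 7 AGU (Ser): third position 2-fold.
Codon 8 UCU (Ser): third position 4-fold.
Codon 9 GGA (Gly): third position 4-fold.
Four-fold degenerate third positions: 6.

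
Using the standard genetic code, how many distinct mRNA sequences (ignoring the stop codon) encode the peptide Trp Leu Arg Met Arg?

Trp: 1 codon.
Leu: 6 codons.
Arg: 6 codons.
Met: 1 codon.
Arg: 6 codons.
1 × 6 × 6 × 1 × 6 = 216.

216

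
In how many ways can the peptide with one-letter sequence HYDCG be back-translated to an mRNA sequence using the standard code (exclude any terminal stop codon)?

His: 2 codons.
Tyr: 2 codons.
Asp: 2 codons.
Cys: 2 codons.
Gly: 4 codons.
2 × 2 × 2 × 2 × 4 = 64.

64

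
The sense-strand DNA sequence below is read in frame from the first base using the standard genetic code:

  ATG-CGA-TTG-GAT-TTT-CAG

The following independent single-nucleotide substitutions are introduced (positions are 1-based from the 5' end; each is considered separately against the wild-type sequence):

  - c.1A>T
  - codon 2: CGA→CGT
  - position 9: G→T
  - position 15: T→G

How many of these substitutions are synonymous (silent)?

Codon 1: ATG (Met) → TTG (Leu) — missense.
Codon 2: CGA (Arg) → CGT (Arg) — synonymous.
Codon 3: TTG (Leu) → TTT (Phe) — missense.
Codon 5: TTT (Phe) → TTG (Leu) — missense.
Synonymous: 1 of 4.

1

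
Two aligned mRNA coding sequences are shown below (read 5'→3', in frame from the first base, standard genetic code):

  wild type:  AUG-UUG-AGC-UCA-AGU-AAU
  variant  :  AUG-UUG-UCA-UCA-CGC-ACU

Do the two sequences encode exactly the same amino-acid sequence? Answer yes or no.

Codon 1: AUG Met / AUG Met — identical.
Codon 2: UUG Leu / UUG Leu — identical.
Codon 3: AGC Ser / UCA Ser — synonymous.
Codon 4: UCA Ser / UCA Ser — identical.
Codon 5: AGU Ser / CGC Arg — nonsynonymous.
Codon 6: AAU Asn / ACU Thr — nonsynonymous.
Nonsynonymous differences: 2 → different protein.

no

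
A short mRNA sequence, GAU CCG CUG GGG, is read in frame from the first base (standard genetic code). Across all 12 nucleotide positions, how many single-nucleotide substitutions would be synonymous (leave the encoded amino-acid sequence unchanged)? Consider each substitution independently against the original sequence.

11

Codon 1 (GAU, Asp): 1 synonymous substitution.
Codon 2 (CCG, Pro): 3 synonymous substitutions.
Codon 3 (CUG, Leu): 4 synonymous substitutions.
Codon 4 (GGG, Gly): 3 synonymous substitutions.
Total: 1 + 3 + 4 + 3 = 11.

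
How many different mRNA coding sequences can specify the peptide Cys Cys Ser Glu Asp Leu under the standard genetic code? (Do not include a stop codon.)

Cys: 2 codons.
Cys: 2 codons.
Ser: 6 codons.
Glu: 2 codons.
Asp: 2 codons.
Leu: 6 codons.
2 × 2 × 6 × 2 × 2 × 6 = 576.

576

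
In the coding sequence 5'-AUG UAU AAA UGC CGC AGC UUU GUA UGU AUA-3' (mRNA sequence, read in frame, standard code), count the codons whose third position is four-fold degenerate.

2

Codon 1 AUG (Met): third position 1-fold.
Codon 2 UAU (Tyr): third position 2-fold.
Codon 3 AAA (Lys): third position 2-fold.
Codon 4 UGC (Cys): third position 2-fold.
Codon 5 CGC (Arg): third position 4-fold.
Codon 6 AGC (Ser): third position 2-fold.
Codon 7 UUU (Phe): third position 2-fold.
Codon 8 GUA (Val): third position 4-fold.
Codon 9 UGU (Cys): third position 2-fold.
Codon 10 AUA (Ile): third position 3-fold.
Four-fold degenerate third positions: 2.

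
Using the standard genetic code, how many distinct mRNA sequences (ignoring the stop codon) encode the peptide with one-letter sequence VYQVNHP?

1024

Val: 4 codons.
Tyr: 2 codons.
Gln: 2 codons.
Val: 4 codons.
Asn: 2 codons.
His: 2 codons.
Pro: 4 codons.
4 × 2 × 2 × 4 × 2 × 2 × 4 = 1024.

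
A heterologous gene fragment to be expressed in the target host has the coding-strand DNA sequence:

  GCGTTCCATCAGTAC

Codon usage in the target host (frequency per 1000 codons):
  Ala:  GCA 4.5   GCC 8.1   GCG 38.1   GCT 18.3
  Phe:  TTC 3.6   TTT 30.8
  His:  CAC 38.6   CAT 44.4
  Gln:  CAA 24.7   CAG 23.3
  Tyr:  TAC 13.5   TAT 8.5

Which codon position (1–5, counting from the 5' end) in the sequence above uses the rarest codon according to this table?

Codon 1 GCG (Ala): 38.1 per 1000.
Codon 2 TTC (Phe): 3.6 per 1000.
Codon 3 CAT (His): 44.4 per 1000.
Codon 4 CAG (Gln): 23.3 per 1000.
Codon 5 TAC (Tyr): 13.5 per 1000.
Lowest frequency is 3.6 at codon 2.

2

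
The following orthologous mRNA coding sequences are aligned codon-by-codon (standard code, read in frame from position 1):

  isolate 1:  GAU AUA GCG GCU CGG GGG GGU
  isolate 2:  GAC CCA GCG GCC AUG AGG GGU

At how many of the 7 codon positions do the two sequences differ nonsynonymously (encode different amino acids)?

3

Codon 1: GAU Asp / GAC Asp — synonymous.
Codon 2: AUA Ile / CCA Pro — nonsynonymous.
Codon 3: GCG Ala / GCG Ala — identical.
Codon 4: GCU Ala / GCC Ala — synonymous.
Codon 5: CGG Arg / AUG Met — nonsynonymous.
Codon 6: GGG Gly / AGG Arg — nonsynonymous.
Codon 7: GGU Gly / GGU Gly — identical.
Nonsynonymous differences: 3.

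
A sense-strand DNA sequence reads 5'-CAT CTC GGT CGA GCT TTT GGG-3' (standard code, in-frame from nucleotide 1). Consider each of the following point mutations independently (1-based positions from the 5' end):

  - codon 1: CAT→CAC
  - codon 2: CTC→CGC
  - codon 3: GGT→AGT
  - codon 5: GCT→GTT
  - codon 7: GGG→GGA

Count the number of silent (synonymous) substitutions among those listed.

Codon 1: CAT (His) → CAC (His) — synonymous.
Codon 2: CTC (Leu) → CGC (Arg) — missense.
Codon 3: GGT (Gly) → AGT (Ser) — missense.
Codon 5: GCT (Ala) → GTT (Val) — missense.
Codon 7: GGG (Gly) → GGA (Gly) — synonymous.
Synonymous: 2 of 5.

2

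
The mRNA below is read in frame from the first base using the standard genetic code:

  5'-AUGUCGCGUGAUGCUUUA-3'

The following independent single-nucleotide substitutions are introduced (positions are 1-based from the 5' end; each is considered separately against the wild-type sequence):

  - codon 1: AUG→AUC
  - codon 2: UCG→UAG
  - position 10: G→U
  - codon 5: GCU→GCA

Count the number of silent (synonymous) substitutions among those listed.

Codon 1: AUG (Met) → AUC (Ile) — missense.
Codon 2: UCG (Ser) → UAG (Stop) — nonsense.
Codon 4: GAU (Asp) → UAU (Tyr) — missense.
Codon 5: GCU (Ala) → GCA (Ala) — synonymous.
Synonymous: 1 of 4.

1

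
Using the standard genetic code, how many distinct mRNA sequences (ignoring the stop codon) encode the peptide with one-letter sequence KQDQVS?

384

Lys: 2 codons.
Gln: 2 codons.
Asp: 2 codons.
Gln: 2 codons.
Val: 4 codons.
Ser: 6 codons.
2 × 2 × 2 × 2 × 4 × 6 = 384.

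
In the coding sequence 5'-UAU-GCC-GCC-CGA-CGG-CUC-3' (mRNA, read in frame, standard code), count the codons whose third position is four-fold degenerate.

Codon 1 UAU (Tyr): third position 2-fold.
Codon 2 GCC (Ala): third position 4-fold.
Codon 3 GCC (Ala): third position 4-fold.
Codon 4 CGA (Arg): third position 4-fold.
Codon 5 CGG (Arg): third position 4-fold.
Codon 6 CUC (Leu): third position 4-fold.
Four-fold degenerate third positions: 5.

5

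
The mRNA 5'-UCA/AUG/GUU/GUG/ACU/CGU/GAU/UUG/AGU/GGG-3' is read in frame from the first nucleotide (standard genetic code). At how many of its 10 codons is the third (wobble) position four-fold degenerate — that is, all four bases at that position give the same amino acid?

Codon 1 UCA (Ser): third position 4-fold.
Codon 2 AUG (Met): third position 1-fold.
Codon 3 GUU (Val): third position 4-fold.
Codon 4 GUG (Val): third position 4-fold.
Codon 5 ACU (Thr): third position 4-fold.
Codon 6 CGU (Arg): third position 4-fold.
Codon 7 GAU (Asp): third position 2-fold.
Codon 8 UUG (Leu): third position 2-fold.
Codon 9 AGU (Ser): third position 2-fold.
Codon 10 GGG (Gly): third position 4-fold.
Four-fold degenerate third positions: 6.

6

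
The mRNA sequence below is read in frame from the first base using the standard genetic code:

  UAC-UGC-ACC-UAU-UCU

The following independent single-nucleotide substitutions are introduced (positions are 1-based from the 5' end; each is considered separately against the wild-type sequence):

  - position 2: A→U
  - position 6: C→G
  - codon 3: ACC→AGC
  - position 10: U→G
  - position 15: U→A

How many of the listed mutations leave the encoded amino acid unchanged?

Codon 1: UAC (Tyr) → UUC (Phe) — missense.
Codon 2: UGC (Cys) → UGG (Trp) — missense.
Codon 3: ACC (Thr) → AGC (Ser) — missense.
Codon 4: UAU (Tyr) → GAU (Asp) — missense.
Codon 5: UCU (Ser) → UCA (Ser) — synonymous.
Synonymous: 1 of 5.

1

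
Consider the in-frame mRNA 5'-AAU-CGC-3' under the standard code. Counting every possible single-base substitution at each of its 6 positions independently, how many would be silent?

4

Codon 1 (AAU, Asn): 1 synonymous substitution.
Codon 2 (CGC, Arg): 3 synonymous substitutions.
Total: 1 + 3 = 4.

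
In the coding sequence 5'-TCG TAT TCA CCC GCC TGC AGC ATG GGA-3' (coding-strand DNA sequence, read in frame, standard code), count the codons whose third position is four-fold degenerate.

5

Codon 1 TCG (Ser): third position 4-fold.
Codon 2 TAT (Tyr): third position 2-fold.
Codon 3 TCA (Ser): third position 4-fold.
Codon 4 CCC (Pro): third position 4-fold.
Codon 5 GCC (Ala): third position 4-fold.
Codon 6 TGC (Cys): third position 2-fold.
Codon 7 AGC (Ser): third position 2-fold.
Codon 8 ATG (Met): third position 1-fold.
Codon 9 GGA (Gly): third position 4-fold.
Four-fold degenerate third positions: 5.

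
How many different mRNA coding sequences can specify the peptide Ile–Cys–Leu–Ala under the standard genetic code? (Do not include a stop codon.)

Ile: 3 codons.
Cys: 2 codons.
Leu: 6 codons.
Ala: 4 codons.
3 × 2 × 6 × 4 = 144.

144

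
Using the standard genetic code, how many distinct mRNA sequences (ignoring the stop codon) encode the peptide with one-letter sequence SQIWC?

Ser: 6 codons.
Gln: 2 codons.
Ile: 3 codons.
Trp: 1 codon.
Cys: 2 codons.
6 × 2 × 3 × 1 × 2 = 72.

72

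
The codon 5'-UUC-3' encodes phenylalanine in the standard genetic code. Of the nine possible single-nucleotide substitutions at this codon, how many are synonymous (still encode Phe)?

1

Position 1: none → 0 synonymous.
Position 2: none → 0 synonymous.
Position 3: UUU → 1 synonymous.
Total: 0 + 0 + 1 = 1.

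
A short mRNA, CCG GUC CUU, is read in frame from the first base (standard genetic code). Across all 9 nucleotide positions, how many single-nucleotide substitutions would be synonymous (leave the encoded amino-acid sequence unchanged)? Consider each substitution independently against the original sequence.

Codon 1 (CCG, Pro): 3 synonymous substitutions.
Codon 2 (GUC, Val): 3 synonymous substitutions.
Codon 3 (CUU, Leu): 3 synonymous substitutions.
Total: 3 + 3 + 3 = 9.

9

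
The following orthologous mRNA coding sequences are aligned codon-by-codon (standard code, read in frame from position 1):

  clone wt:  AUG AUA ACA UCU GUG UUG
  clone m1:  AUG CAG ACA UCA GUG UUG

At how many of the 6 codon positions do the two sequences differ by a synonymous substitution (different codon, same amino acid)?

Codon 1: AUG Met / AUG Met — identical.
Codon 2: AUA Ile / CAG Gln — nonsynonymous.
Codon 3: ACA Thr / ACA Thr — identical.
Codon 4: UCU Ser / UCA Ser — synonymous.
Codon 5: GUG Val / GUG Val — identical.
Codon 6: UUG Leu / UUG Leu — identical.
Synonymous differences: 1.

1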